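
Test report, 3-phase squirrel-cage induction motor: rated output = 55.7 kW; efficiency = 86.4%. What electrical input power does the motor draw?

P_out = 55700 W
P_in = P_out/η = 55700/0.864 = 64468 W = 64.5 kW

64.5 kW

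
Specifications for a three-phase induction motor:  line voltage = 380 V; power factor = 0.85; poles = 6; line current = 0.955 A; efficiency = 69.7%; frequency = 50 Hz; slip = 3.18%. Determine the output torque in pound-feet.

P_in = √3·V·I·cosφ = 1.732 × 380 × 0.955 × 0.85 = 534 W
P_out = η·P_in = 0.697 × 534 = 372 W
n_s = 120×50/6 = 1000 rpm; n = 1000×(1−0.0318) = 968 rpm
ω = 2π×968/60 = 101.4 rad/s
τ = P_out/ω = 372/101.4 = 3.669 N·m
In lb·ft: 3.669/1.356 = 2.71 lb·ft

2.71 lb·ft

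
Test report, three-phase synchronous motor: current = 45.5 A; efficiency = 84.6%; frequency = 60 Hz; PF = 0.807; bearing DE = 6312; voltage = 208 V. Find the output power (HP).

15 HP

P_in = √3·V·I·cosφ = 1.732 × 208 × 45.5 × 0.807 = 13228 W
P_out = η·P_in = 0.846 × 13228 = 11191 W
= 11191/746 = 15 HP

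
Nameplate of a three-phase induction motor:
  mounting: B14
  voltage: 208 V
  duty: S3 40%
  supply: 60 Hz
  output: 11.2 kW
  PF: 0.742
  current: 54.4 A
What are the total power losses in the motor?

P_in = √3·V·I·cosφ = 1.732×208×54.4×0.742 = 14542 W
P_out = 11200 W
Losses = P_in − P_out = 14542 − 11200 = 3342 W

3340 W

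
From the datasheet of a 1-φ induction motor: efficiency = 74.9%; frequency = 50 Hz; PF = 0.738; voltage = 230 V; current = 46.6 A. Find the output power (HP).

7.94 HP

P_in = V·I·cosφ = 230 × 46.6 × 0.738 = 7910 W
P_out = η·P_in = 0.749 × 7910 = 5925 W
= 5925/746 = 7.94 HP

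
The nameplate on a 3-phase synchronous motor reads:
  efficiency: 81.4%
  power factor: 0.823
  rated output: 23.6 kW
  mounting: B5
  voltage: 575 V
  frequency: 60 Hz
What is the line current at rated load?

P_out = 23.6 kW = 23600 W
P_in = P_out / η = 23600 / 0.814 = 28993 W
I_L = P_in / (√3·V_L·cosφ) = 28993 / (1.732 × 575 × 0.823) = 35.4 A

35.4 A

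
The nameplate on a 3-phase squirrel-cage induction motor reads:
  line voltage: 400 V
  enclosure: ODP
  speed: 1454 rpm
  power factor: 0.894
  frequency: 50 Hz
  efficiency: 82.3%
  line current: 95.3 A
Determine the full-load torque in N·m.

319 N·m

P_in = √3·V·I·cosφ = 1.732 × 400 × 95.3 × 0.894 = 59025 W
P_out = η·P_in = 0.823 × 59025 = 48578 W
n = 1454 rpm
ω = 2π×1454/60 = 152.3 rad/s
τ = P_out/ω = 48578/152.3 = 319 N·m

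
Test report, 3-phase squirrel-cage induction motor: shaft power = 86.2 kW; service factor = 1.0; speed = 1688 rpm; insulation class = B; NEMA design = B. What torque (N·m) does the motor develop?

488 N·m

ω = 2π × 1688/60 = 176.8 rad/s
τ = P/ω = 86200/176.8 = 488 N·m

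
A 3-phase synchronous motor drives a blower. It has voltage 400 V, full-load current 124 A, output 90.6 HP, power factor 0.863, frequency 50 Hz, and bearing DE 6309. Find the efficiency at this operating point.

91.2 %

P_out = 90.6 × 746 = 67588 W
P_in = √3·V_L·I_L·cosφ = 1.732 × 400 × 124 × 0.863 = 74138 W
η = P_out / P_in = 67588 / 74138 = 0.912 = 91.2%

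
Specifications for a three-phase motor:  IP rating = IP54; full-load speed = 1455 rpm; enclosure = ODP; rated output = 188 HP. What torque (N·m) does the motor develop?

P_out = 188 × 746 = 140248 W
ω = 2π × 1455/60 = 152.4 rad/s
τ = P_out/ω = 140248/152.4 = 920 N·m

920 N·m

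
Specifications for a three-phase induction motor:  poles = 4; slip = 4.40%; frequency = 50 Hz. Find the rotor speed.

n_s = 120f/p = 120×50/4 = 1500 rpm
n = n_s(1 − s) = 1500 × (1 − 0.044) = 1434 rpm

1434 rpm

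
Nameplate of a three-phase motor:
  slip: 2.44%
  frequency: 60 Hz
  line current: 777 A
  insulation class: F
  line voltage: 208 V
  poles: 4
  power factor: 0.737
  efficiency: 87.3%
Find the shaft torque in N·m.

P_in = √3·V·I·cosφ = 1.732 × 208 × 777 × 0.737 = 206300 W
P_out = η·P_in = 0.873 × 206300 = 180100 W
n_s = 120×60/4 = 1800 rpm; n = 1800×(1−0.0244) = 1756 rpm
ω = 2π×1756/60 = 183.9 rad/s
τ = P_out/ω = 180100/183.9 = 979 N·m

979 N·m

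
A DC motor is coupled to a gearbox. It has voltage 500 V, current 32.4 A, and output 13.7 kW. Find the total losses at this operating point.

2500 W

P_in = V·I = 500×32.4 = 16200 W
P_out = 13700 W
Losses = P_in − P_out = 16200 − 13700 = 2500 W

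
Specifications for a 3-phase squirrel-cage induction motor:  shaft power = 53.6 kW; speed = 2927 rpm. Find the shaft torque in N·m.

ω = 2π × 2927/60 = 306.5 rad/s
τ = P/ω = 53600/306.5 = 175 N·m

175 N·m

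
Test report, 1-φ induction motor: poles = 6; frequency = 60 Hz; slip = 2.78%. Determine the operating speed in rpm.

n_s = 120f/p = 120×60/6 = 1200 rpm
n = n_s(1 − s) = 1200 × (1 − 0.0278) = 1167 rpm

1167 rpm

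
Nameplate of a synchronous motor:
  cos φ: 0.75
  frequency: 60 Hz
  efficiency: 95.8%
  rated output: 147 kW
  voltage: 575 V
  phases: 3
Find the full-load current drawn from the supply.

P_out = 147 kW = 147000 W
P_in = P_out / η = 147000 / 0.958 = 153445 W
I_L = P_in / (√3·V_L·cosφ) = 153445 / (1.732 × 575 × 0.75) = 205 A

205 A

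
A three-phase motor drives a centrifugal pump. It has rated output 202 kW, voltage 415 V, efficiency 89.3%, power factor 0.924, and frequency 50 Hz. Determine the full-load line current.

P_out = 202 kW = 202000 W
P_in = P_out / η = 202000 / 0.893 = 226204 W
I_L = P_in / (√3·V_L·cosφ) = 226204 / (1.732 × 415 × 0.924) = 341 A

341 A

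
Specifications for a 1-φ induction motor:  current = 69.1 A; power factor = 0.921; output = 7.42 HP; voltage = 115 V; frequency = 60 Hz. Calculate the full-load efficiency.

P_out = 7.42 × 746 = 5535 W
P_in = V·I·cosφ = 115 × 69.1 × 0.921 = 7319 W
η = P_out / P_in = 5535 / 7319 = 0.756 = 75.6%

75.6 %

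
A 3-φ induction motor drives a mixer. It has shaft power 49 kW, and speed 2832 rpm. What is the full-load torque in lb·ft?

ω = 2π × 2832/60 = 296.6 rad/s
τ = P/ω = 49000/296.6 = 165.2 N·m
In lb·ft: 165.2/1.356 = 122 lb·ft

122 lb·ft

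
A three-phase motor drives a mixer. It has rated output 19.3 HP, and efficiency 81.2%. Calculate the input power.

17.7 kW

P_out = 19.3 × 746 = 14398 W
P_in = P_out/η = 14398/0.812 = 17732 W = 17.7 kW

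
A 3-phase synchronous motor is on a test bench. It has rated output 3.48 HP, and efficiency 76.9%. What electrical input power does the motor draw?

P_out = 3.48 × 746 = 2596 W
P_in = P_out/η = 2596/0.769 = 3376 W = 3.38 kW

3.38 kW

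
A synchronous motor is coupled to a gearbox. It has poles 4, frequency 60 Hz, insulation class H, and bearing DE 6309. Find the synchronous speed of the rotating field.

n_s = 120f/p = 120×60/4 = 1800 rpm

1800 rpm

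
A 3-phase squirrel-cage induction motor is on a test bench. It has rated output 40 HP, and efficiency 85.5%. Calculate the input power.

34.9 kW

P_out = 40 × 746 = 29840 W
P_in = P_out/η = 29840/0.855 = 34901 W = 34.9 kW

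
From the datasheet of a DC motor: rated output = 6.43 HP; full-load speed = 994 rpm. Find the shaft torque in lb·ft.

34 lb·ft

P_out = 6.43 × 746 = 4797 W
ω = 2π × 994/60 = 104.1 rad/s
τ = P_out/ω = 4797/104.1 = 46.08 N·m
In lb·ft: 46.08/1.356 = 34 lb·ft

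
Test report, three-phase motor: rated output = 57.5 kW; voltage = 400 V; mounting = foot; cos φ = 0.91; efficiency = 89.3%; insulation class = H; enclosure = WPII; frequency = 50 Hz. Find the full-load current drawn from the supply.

P_out = 57.5 kW = 57500 W
P_in = P_out / η = 57500 / 0.893 = 64390 W
I_L = P_in / (√3·V_L·cosφ) = 64390 / (1.732 × 400 × 0.91) = 102 A

102 A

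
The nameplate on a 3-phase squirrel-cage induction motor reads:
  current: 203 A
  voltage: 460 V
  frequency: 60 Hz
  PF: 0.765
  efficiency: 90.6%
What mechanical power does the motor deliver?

P_in = √3·V·I·cosφ = 1.732 × 460 × 203 × 0.765 = 123727 W
P_out = η·P_in = 0.906 × 123727 = 112097 W

112 kW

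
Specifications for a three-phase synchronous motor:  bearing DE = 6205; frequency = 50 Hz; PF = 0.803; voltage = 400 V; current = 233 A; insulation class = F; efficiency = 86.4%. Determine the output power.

112 kW

P_in = √3·V·I·cosφ = 1.732 × 400 × 233 × 0.803 = 129622 W
P_out = η·P_in = 0.864 × 129622 = 111993 W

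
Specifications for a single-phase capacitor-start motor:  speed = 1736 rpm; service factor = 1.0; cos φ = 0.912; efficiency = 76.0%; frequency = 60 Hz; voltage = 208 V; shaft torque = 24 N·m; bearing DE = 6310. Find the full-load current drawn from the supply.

30.3 A

ω = 2π×1736/60 = 181.8 rad/s; P_out = τω = 24 × 181.8 = 4363 W
P_in = P_out / η = 4363 / 0.760 = 5741 W
I = P_in / (V·cosφ) = 5741 / (208 × 0.912) = 30.3 A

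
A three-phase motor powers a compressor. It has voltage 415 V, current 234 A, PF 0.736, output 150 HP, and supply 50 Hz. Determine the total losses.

11.9 kW

P_in = √3·V·I·cosφ = 1.732×415×234×0.736 = 123791 W
P_out = 150×746 = 111900 W
Losses = P_in − P_out = 123791 − 111900 = 11891 W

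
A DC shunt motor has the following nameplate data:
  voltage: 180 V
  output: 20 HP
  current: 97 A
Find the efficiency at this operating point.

P_out = 20 × 746 = 14920 W
P_in = V·I = 180 × 97 = 17460 W
η = P_out / P_in = 14920 / 17460 = 0.855 = 85.5%

85.5 %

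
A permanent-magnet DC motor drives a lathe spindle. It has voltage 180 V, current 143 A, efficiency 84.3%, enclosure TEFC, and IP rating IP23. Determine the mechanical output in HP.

29.1 HP

P_in = V·I = 180 × 143 = 25740 W
P_out = η·P_in = 0.843 × 25740 = 21699 W
= 21699/746 = 29.1 HP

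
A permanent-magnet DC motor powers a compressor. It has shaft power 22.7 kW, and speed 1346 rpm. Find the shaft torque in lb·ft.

119 lb·ft

ω = 2π × 1346/60 = 141 rad/s
τ = P/ω = 22700/141 = 161 N·m
In lb·ft: 161/1.356 = 119 lb·ft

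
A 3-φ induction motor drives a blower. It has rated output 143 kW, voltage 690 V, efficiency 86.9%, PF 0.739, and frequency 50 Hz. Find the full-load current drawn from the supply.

P_out = 143 kW = 143000 W
P_in = P_out / η = 143000 / 0.869 = 164557 W
I_L = P_in / (√3·V_L·cosφ) = 164557 / (1.732 × 690 × 0.739) = 186 A

186 A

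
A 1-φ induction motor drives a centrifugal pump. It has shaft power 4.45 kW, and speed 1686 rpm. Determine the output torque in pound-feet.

18.6 lb·ft

ω = 2π × 1686/60 = 176.6 rad/s
τ = P/ω = 4450/176.6 = 25.2 N·m
In lb·ft: 25.2/1.356 = 18.6 lb·ft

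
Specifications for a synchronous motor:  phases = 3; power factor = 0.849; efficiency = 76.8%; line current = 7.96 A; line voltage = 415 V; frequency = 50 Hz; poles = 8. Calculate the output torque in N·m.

P_in = √3·V·I·cosφ = 1.732 × 415 × 7.96 × 0.849 = 4858 W
P_out = η·P_in = 0.768 × 4858 = 3731 W
n = n_s = 120×50/8 = 750 rpm (synchronous)
ω = 2π×750/60 = 78.54 rad/s
τ = P_out/ω = 3731/78.54 = 47.5 N·m

47.5 N·m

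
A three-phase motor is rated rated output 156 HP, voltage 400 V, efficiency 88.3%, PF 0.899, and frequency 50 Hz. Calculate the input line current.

P_out = 156 × 746 = 116376 W
P_in = P_out / η = 116376 / 0.883 = 131796 W
I_L = P_in / (√3·V_L·cosφ) = 131796 / (1.732 × 400 × 0.899) = 212 A

212 A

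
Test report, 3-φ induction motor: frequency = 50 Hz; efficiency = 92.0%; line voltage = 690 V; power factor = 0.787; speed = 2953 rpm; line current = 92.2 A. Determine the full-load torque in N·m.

258 N·m

P_in = √3·V·I·cosφ = 1.732 × 690 × 92.2 × 0.787 = 86717 W
P_out = η·P_in = 0.92 × 86717 = 79780 W
n = 2953 rpm
ω = 2π×2953/60 = 309.2 rad/s
τ = P_out/ω = 79780/309.2 = 258 N·m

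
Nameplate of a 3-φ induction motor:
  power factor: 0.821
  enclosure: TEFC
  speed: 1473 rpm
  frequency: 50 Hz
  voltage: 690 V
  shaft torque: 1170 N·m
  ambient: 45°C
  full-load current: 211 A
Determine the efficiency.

87.2 %

ω = 2π × 1473/60 = 154.3 rad/s; P_out = τω = 1170 × 154.3 = 180531 W
P_in = √3·V_L·I_L·cosφ = 1.732 × 690 × 211 × 0.821 = 207025 W
η = P_out / P_in = 180531 / 207025 = 0.872 = 87.2%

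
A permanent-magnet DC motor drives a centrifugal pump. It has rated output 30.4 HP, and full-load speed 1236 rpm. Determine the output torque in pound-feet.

129 lb·ft

P_out = 30.4 × 746 = 22678 W
ω = 2π × 1236/60 = 129.4 rad/s
τ = P_out/ω = 22678/129.4 = 175.3 N·m
In lb·ft: 175.3/1.356 = 129 lb·ft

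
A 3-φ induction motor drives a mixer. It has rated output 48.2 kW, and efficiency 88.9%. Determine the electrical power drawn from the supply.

P_out = 48200 W
P_in = P_out/η = 48200/0.889 = 54218 W = 54.2 kW

54.2 kW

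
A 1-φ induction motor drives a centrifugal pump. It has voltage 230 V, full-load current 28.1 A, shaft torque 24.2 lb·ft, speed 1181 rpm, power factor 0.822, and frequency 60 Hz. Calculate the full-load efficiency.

76.4 %

τ = 24.2 lb·ft × 1.356 = 32.82 N·m
ω = 2π × 1181/60 = 123.7 rad/s; P_out = τω = 32.82 × 123.7 = 4060 W
P_in = V·I·cosφ = 230 × 28.1 × 0.822 = 5313 W
η = P_out / P_in = 4060 / 5313 = 0.764 = 76.4%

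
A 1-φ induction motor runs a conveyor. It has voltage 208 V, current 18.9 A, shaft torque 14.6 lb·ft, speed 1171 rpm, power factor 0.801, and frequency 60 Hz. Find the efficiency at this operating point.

77.1 %

τ = 14.6 lb·ft × 1.356 = 19.8 N·m
ω = 2π × 1171/60 = 122.6 rad/s; P_out = τω = 19.8 × 122.6 = 2427 W
P_in = V·I·cosφ = 208 × 18.9 × 0.801 = 3149 W
η = P_out / P_in = 2427 / 3149 = 0.771 = 77.1%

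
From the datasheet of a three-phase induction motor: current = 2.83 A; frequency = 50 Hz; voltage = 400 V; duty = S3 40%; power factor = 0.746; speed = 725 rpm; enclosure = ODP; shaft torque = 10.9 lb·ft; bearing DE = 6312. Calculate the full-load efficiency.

76.7 %

τ = 10.9 lb·ft × 1.356 = 14.78 N·m
ω = 2π × 725/60 = 75.92 rad/s; P_out = τω = 14.78 × 75.92 = 1122 W
P_in = √3·V_L·I_L·cosφ = 1.732 × 400 × 2.83 × 0.746 = 1463 W
η = P_out / P_in = 1122 / 1463 = 0.767 = 76.7%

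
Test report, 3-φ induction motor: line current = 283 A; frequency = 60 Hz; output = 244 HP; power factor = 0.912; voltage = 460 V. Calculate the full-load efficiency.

P_out = 244 × 746 = 182024 W
P_in = √3·V_L·I_L·cosφ = 1.732 × 460 × 283 × 0.912 = 205630 W
η = P_out / P_in = 182024 / 205630 = 0.885 = 88.5%

88.5 %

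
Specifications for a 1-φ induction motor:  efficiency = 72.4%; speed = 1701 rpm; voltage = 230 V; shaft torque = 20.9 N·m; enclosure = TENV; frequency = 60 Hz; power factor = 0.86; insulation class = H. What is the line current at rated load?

ω = 2π×1701/60 = 178.1 rad/s; P_out = τω = 20.9 × 178.1 = 3722 W
P_in = P_out / η = 3722 / 0.724 = 5141 W
I = P_in / (V·cosφ) = 5141 / (230 × 0.86) = 26 A

26 A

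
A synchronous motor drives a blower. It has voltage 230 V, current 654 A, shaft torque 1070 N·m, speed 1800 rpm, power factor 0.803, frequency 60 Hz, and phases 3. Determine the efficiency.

ω = 2π × 1800/60 = 188.5 rad/s; P_out = τω = 1070 × 188.5 = 201695 W
P_in = √3·V_L·I_L·cosφ = 1.732 × 230 × 654 × 0.803 = 209204 W
η = P_out / P_in = 201695 / 209204 = 0.964 = 96.4%

96.4 %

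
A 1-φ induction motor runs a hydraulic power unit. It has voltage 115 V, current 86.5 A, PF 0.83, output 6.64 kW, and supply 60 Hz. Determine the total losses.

P_in = V·I·cosφ = 115×86.5×0.83 = 8256 W
P_out = 6640 W
Losses = P_in − P_out = 8256 − 6640 = 1616 W

1620 W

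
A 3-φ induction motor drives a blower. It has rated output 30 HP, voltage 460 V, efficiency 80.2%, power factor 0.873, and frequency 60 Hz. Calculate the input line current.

40.1 A

P_out = 30 × 746 = 22380 W
P_in = P_out / η = 22380 / 0.802 = 27905 W
I_L = P_in / (√3·V_L·cosφ) = 27905 / (1.732 × 460 × 0.873) = 40.1 A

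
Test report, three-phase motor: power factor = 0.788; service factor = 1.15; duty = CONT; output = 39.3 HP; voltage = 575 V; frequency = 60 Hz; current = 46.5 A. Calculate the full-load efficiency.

P_out = 39.3 × 746 = 29318 W
P_in = √3·V_L·I_L·cosφ = 1.732 × 575 × 46.5 × 0.788 = 36492 W
η = P_out / P_in = 29318 / 36492 = 0.803 = 80.3%

80.3 %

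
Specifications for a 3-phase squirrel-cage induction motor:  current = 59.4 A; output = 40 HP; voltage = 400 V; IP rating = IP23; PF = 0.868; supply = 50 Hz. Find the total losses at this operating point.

5880 W

P_in = √3·V·I·cosφ = 1.732×400×59.4×0.868 = 35720 W
P_out = 40×746 = 29840 W
Losses = P_in − P_out = 35720 − 29840 = 5880 W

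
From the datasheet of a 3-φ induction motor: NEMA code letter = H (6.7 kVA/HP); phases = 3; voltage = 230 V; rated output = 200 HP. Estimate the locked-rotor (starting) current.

3360 A

S_LR = 6.7 × 200 = 1340 kVA
I_LR = S_LR/(√3·V_L) = 1340000/(1.732×230) = 3360 A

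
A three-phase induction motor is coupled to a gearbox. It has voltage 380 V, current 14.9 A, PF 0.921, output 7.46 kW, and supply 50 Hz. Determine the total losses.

P_in = √3·V·I·cosφ = 1.732×380×14.9×0.921 = 9032 W
P_out = 7460 W
Losses = P_in − P_out = 9032 − 7460 = 1572 W

1.57 kW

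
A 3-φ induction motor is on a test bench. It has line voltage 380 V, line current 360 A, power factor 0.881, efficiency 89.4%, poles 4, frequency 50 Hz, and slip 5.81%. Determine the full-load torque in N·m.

P_in = √3·V·I·cosφ = 1.732 × 380 × 360 × 0.881 = 208742 W
P_out = η·P_in = 0.894 × 208742 = 186615 W
n_s = 120×50/4 = 1500 rpm; n = 1500×(1−0.0581) = 1413 rpm
ω = 2π×1413/60 = 148 rad/s
τ = P_out/ω = 186615/148 = 1260 N·m

1260 N·m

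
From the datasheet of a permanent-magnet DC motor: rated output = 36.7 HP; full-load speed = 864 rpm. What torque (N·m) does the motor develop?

303 N·m

P_out = 36.7 × 746 = 27378 W
ω = 2π × 864/60 = 90.48 rad/s
τ = P_out/ω = 27378/90.48 = 303 N·m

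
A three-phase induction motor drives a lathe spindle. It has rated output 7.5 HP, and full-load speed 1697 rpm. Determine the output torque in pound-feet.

P_out = 7.5 × 746 = 5595 W
ω = 2π × 1697/60 = 177.7 rad/s
τ = P_out/ω = 5595/177.7 = 31.49 N·m
In lb·ft: 31.49/1.356 = 23.2 lb·ft

23.2 lb·ft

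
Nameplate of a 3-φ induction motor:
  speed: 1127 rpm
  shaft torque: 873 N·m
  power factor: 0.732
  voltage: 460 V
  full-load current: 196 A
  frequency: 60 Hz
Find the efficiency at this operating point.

90.1 %

ω = 2π × 1127/60 = 118 rad/s; P_out = τω = 873 × 118 = 103014 W
P_in = √3·V_L·I_L·cosφ = 1.732 × 460 × 196 × 0.732 = 114307 W
η = P_out / P_in = 103014 / 114307 = 0.901 = 90.1%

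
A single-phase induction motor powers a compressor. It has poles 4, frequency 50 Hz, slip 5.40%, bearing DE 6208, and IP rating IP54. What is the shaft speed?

n_s = 120f/p = 120×50/4 = 1500 rpm
n = n_s(1 − s) = 1500 × (1 − 0.054) = 1419 rpm

1419 rpm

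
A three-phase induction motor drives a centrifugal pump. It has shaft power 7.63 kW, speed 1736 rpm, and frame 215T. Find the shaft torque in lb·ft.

ω = 2π × 1736/60 = 181.8 rad/s
τ = P/ω = 7630/181.8 = 41.97 N·m
In lb·ft: 41.97/1.356 = 31 lb·ft

31 lb·ft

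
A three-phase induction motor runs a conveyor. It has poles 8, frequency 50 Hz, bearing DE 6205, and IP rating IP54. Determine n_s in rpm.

n_s = 120f/p = 120×50/8 = 750 rpm

750 rpm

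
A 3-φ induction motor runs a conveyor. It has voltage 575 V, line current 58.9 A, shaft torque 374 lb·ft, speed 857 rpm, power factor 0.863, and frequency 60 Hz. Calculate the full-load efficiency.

τ = 374 lb·ft × 1.356 = 507.1 N·m
ω = 2π × 857/60 = 89.74 rad/s; P_out = τω = 507.1 × 89.74 = 45507 W
P_in = √3·V_L·I_L·cosφ = 1.732 × 575 × 58.9 × 0.863 = 50622 W
η = P_out / P_in = 45507 / 50622 = 0.899 = 89.9%

89.9 %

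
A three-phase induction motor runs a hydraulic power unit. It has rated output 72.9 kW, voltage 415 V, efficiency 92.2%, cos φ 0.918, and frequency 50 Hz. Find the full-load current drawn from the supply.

P_out = 72.9 kW = 72900 W
P_in = P_out / η = 72900 / 0.922 = 79067 W
I_L = P_in / (√3·V_L·cosφ) = 79067 / (1.732 × 415 × 0.918) = 120 A

120 A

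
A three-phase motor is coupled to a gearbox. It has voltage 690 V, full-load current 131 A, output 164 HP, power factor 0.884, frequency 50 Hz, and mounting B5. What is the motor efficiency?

P_out = 164 × 746 = 122344 W
P_in = √3·V_L·I_L·cosφ = 1.732 × 690 × 131 × 0.884 = 138395 W
η = P_out / P_in = 122344 / 138395 = 0.884 = 88.4%

88.4 %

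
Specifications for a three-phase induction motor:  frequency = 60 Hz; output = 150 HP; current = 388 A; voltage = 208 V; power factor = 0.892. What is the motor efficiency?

89.7 %

P_out = 150 × 746 = 111900 W
P_in = √3·V_L·I_L·cosφ = 1.732 × 208 × 388 × 0.892 = 124683 W
η = P_out / P_in = 111900 / 124683 = 0.897 = 89.7%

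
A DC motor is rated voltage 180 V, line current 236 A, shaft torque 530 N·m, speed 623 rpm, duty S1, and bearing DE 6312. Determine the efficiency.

ω = 2π × 623/60 = 65.24 rad/s; P_out = τω = 530 × 65.24 = 34577 W
P_in = V·I = 180 × 236 = 42480 W
η = P_out / P_in = 34577 / 42480 = 0.814 = 81.4%

81.4 %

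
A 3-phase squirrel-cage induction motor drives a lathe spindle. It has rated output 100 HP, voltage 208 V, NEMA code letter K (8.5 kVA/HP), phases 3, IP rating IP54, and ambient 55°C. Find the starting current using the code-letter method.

S_LR = 8.5 × 100 = 850 kVA
I_LR = S_LR/(√3·V_L) = 850000/(1.732×208) = 2360 A

2360 A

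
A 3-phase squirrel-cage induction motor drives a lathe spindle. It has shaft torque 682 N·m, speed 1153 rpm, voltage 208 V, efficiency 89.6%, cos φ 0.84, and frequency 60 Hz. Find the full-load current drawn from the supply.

ω = 2π×1153/60 = 120.7 rad/s; P_out = τω = 682 × 120.7 = 82317 W
P_in = P_out / η = 82317 / 0.896 = 91872 W
I_L = P_in / (√3·V_L·cosφ) = 91872 / (1.732 × 208 × 0.84) = 304 A

304 A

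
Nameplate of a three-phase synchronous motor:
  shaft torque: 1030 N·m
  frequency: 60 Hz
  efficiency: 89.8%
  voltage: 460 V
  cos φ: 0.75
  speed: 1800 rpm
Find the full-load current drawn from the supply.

362 A

ω = 2π×1800/60 = 188.5 rad/s; P_out = τω = 1030 × 188.5 = 194155 W
P_in = P_out / η = 194155 / 0.898 = 216208 W
I_L = P_in / (√3·V_L·cosφ) = 216208 / (1.732 × 460 × 0.75) = 362 A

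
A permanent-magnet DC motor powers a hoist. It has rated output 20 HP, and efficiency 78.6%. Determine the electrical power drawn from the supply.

19 kW

P_out = 20 × 746 = 14920 W
P_in = P_out/η = 14920/0.786 = 18982 W = 19 kW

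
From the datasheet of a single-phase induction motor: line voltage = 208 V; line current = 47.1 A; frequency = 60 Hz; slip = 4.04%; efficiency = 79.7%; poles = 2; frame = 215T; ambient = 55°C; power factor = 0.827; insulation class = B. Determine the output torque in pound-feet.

P_in = V·I·cosφ = 208 × 47.1 × 0.827 = 8102 W
P_out = η·P_in = 0.797 × 8102 = 6457 W
n_s = 120×60/2 = 3600 rpm; n = 3600×(1−0.0404) = 3455 rpm
ω = 2π×3455/60 = 361.8 rad/s
τ = P_out/ω = 6457/361.8 = 17.85 N·m
In lb·ft: 17.85/1.356 = 13.2 lb·ft

13.2 lb·ft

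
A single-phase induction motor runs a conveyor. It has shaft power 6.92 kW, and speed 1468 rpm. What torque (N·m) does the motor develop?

ω = 2π × 1468/60 = 153.7 rad/s
τ = P/ω = 6920/153.7 = 45 N·m

45 N·m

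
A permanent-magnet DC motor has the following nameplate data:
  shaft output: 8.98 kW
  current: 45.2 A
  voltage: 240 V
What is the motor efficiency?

P_out = 8.98 kW = 8980 W
P_in = V·I = 240 × 45.2 = 10848 W
η = P_out / P_in = 8980 / 10848 = 0.828 = 82.8%

82.8 %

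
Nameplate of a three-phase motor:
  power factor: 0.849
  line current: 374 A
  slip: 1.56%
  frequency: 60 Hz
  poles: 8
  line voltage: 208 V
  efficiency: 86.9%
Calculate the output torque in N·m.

P_in = √3·V·I·cosφ = 1.732 × 208 × 374 × 0.849 = 114391 W
P_out = η·P_in = 0.869 × 114391 = 99406 W
n_s = 120×60/8 = 900 rpm; n = 900×(1−0.0156) = 886 rpm
ω = 2π×886/60 = 92.78 rad/s
τ = P_out/ω = 99406/92.78 = 1070 N·m

1070 N·m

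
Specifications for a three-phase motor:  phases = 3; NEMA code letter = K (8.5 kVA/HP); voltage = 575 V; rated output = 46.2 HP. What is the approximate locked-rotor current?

S_LR = 8.5 × 46.2 = 392.7 kVA
I_LR = S_LR/(√3·V_L) = 392700/(1.732×575) = 394 A

394 A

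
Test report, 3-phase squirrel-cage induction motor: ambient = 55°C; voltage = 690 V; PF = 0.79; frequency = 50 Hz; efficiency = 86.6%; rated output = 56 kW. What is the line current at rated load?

68.5 A

P_out = 56 kW = 56000 W
P_in = P_out / η = 56000 / 0.866 = 64665 W
I_L = P_in / (√3·V_L·cosφ) = 64665 / (1.732 × 690 × 0.79) = 68.5 A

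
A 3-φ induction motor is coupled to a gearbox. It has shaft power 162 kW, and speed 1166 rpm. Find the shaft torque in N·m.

ω = 2π × 1166/60 = 122.1 rad/s
τ = P/ω = 162000/122.1 = 1330 N·m

1330 N·m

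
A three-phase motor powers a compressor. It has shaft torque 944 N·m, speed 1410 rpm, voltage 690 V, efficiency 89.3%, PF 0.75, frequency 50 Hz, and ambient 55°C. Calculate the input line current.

174 A

ω = 2π×1410/60 = 147.7 rad/s; P_out = τω = 944 × 147.7 = 139429 W
P_in = P_out / η = 139429 / 0.893 = 156135 W
I_L = P_in / (√3·V_L·cosφ) = 156135 / (1.732 × 690 × 0.75) = 174 A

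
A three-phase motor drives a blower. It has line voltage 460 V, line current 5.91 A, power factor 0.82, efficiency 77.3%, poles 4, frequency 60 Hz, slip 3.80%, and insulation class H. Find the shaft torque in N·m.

P_in = √3·V·I·cosφ = 1.732 × 460 × 5.91 × 0.82 = 3861 W
P_out = η·P_in = 0.773 × 3861 = 2985 W
n_s = 120×60/4 = 1800 rpm; n = 1800×(1−0.038) = 1732 rpm
ω = 2π×1732/60 = 181.4 rad/s
τ = P_out/ω = 2985/181.4 = 16.5 N·m

16.5 N·m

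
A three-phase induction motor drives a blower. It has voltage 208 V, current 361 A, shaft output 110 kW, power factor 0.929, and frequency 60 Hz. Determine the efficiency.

91.0 %

P_out = 110 kW = 110000 W
P_in = √3·V_L·I_L·cosφ = 1.732 × 208 × 361 × 0.929 = 120819 W
η = P_out / P_in = 110000 / 120819 = 0.910 = 91.0%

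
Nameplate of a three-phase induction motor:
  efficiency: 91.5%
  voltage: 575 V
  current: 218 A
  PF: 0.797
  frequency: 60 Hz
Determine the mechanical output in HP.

P_in = √3·V·I·cosφ = 1.732 × 575 × 218 × 0.797 = 173034 W
P_out = η·P_in = 0.915 × 173034 = 158326 W
= 158326/746 = 212 HP

212 HP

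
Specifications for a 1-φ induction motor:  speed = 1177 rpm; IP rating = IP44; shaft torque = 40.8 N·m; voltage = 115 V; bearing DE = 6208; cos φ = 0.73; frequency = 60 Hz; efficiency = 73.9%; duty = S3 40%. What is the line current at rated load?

ω = 2π×1177/60 = 123.3 rad/s; P_out = τω = 40.8 × 123.3 = 5031 W
P_in = P_out / η = 5031 / 0.739 = 6808 W
I = P_in / (V·cosφ) = 6808 / (115 × 0.73) = 81.1 A

81.1 A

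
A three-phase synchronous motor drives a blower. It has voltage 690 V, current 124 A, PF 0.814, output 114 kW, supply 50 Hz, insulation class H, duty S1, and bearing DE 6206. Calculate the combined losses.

P_in = √3·V·I·cosφ = 1.732×690×124×0.814 = 120627 W
P_out = 114000 W
Losses = P_in − P_out = 120627 − 114000 = 6627 W

6630 W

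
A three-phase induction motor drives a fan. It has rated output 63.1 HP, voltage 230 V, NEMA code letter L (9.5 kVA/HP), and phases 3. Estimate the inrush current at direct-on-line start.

S_LR = 9.5 × 63.1 = 599.45 kVA
I_LR = S_LR/(√3·V_L) = 599450/(1.732×230) = 1500 A

1500 A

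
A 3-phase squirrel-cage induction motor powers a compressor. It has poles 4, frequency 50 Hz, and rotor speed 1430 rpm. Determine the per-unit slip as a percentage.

4.67 %

n_s = 120f/p = 120×50/4 = 1500 rpm
s = (n_s − n)/n_s = (1500 − 1430)/1500 = 0.0467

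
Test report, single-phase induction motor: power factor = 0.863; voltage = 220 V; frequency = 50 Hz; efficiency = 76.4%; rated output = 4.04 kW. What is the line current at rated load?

27.9 A

P_out = 4.04 kW = 4040 W
P_in = P_out / η = 4040 / 0.764 = 5288 W
I = P_in / (V·cosφ) = 5288 / (220 × 0.863) = 27.9 A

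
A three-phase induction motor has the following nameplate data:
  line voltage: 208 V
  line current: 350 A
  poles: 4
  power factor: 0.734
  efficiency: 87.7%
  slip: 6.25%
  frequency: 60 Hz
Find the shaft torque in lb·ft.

P_in = √3·V·I·cosφ = 1.732 × 208 × 350 × 0.734 = 92550 W
P_out = η·P_in = 0.877 × 92550 = 81166 W
n_s = 120×60/4 = 1800 rpm; n = 1800×(1−0.0625) = 1688 rpm
ω = 2π×1688/60 = 176.8 rad/s
τ = P_out/ω = 81166/176.8 = 459.1 N·m
In lb·ft: 459.1/1.356 = 339 lb·ft

339 lb·ft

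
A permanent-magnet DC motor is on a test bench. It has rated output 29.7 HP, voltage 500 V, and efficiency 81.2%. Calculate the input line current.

54.6 A

P_out = 29.7 × 746 = 22156 W
P_in = P_out / η = 22156 / 0.812 = 27286 W
I = P_in / V = 27286 / 500 = 54.6 A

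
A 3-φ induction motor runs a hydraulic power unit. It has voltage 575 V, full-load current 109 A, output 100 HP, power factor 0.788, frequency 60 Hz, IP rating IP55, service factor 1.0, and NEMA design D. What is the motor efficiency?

87.2 %

P_out = 100 × 746 = 74600 W
P_in = √3·V_L·I_L·cosφ = 1.732 × 575 × 109 × 0.788 = 85540 W
η = P_out / P_in = 74600 / 85540 = 0.872 = 87.2%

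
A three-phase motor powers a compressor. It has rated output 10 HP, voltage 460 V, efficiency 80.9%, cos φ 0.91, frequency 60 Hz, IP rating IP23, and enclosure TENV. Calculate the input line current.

12.7 A

P_out = 10 × 746 = 7460 W
P_in = P_out / η = 7460 / 0.809 = 9221 W
I_L = P_in / (√3·V_L·cosφ) = 9221 / (1.732 × 460 × 0.91) = 12.7 A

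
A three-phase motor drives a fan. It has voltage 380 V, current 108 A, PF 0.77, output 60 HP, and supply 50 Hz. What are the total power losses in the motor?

9.97 kW

P_in = √3·V·I·cosφ = 1.732×380×108×0.77 = 54733 W
P_out = 60×746 = 44760 W
Losses = P_in − P_out = 54733 − 44760 = 9973 W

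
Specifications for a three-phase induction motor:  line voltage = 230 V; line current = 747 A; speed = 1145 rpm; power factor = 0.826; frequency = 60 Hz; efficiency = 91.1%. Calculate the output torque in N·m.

P_in = √3·V·I·cosφ = 1.732 × 230 × 747 × 0.826 = 245797 W
P_out = η·P_in = 0.911 × 245797 = 223921 W
n = 1145 rpm
ω = 2π×1145/60 = 119.9 rad/s
τ = P_out/ω = 223921/119.9 = 1870 N·m

1870 N·m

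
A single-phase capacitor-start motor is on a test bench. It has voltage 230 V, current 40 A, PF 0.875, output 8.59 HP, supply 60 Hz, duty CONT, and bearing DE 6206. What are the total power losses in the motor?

1640 W

P_in = V·I·cosφ = 230×40×0.875 = 8050 W
P_out = 8.59×746 = 6408 W
Losses = P_in − P_out = 8050 − 6408 = 1642 W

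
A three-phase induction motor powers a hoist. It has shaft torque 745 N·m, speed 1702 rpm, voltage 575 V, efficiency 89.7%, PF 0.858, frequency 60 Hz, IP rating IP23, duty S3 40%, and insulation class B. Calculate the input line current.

173 A

ω = 2π×1702/60 = 178.2 rad/s; P_out = τω = 745 × 178.2 = 132759 W
P_in = P_out / η = 132759 / 0.897 = 148003 W
I_L = P_in / (√3·V_L·cosφ) = 148003 / (1.732 × 575 × 0.858) = 173 A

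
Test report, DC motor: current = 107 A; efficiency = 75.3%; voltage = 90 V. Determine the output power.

P_in = V·I = 90 × 107 = 9630 W
P_out = η·P_in = 0.753 × 9630 = 7251 W

7.25 kW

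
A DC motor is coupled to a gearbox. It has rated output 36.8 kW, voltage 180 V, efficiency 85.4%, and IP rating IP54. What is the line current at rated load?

P_out = 36.8 kW = 36800 W
P_in = P_out / η = 36800 / 0.854 = 43091 W
I = P_in / V = 43091 / 180 = 239 A

239 A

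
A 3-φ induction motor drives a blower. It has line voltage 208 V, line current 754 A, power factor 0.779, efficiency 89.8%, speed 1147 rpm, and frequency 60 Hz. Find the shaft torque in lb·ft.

1170 lb·ft

P_in = √3·V·I·cosφ = 1.732 × 208 × 754 × 0.779 = 211602 W
P_out = η·P_in = 0.898 × 211602 = 190019 W
n = 1147 rpm
ω = 2π×1147/60 = 120.1 rad/s
τ = P_out/ω = 190019/120.1 = 1582 N·m
In lb·ft: 1582/1.356 = 1170 lb·ft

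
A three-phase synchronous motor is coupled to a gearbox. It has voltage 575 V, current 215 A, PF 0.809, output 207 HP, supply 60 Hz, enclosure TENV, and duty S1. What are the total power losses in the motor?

18800 W

P_in = √3·V·I·cosφ = 1.732×575×215×0.809 = 173222 W
P_out = 207×746 = 154422 W
Losses = P_in − P_out = 173222 − 154422 = 18800 W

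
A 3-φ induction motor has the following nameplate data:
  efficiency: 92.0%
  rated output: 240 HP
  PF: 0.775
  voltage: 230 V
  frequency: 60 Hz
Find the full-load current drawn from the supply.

630 A

P_out = 240 × 746 = 179040 W
P_in = P_out / η = 179040 / 0.920 = 194609 W
I_L = P_in / (√3·V_L·cosφ) = 194609 / (1.732 × 230 × 0.775) = 630 A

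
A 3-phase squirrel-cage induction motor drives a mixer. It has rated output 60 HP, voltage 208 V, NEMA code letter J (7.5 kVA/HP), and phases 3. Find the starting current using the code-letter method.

S_LR = 7.5 × 60 = 450 kVA
I_LR = S_LR/(√3·V_L) = 450000/(1.732×208) = 1250 A

1250 A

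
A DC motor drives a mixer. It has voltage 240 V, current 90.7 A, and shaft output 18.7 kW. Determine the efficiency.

85.9 %

P_out = 18.7 kW = 18700 W
P_in = V·I = 240 × 90.7 = 21768 W
η = P_out / P_in = 18700 / 21768 = 0.859 = 85.9%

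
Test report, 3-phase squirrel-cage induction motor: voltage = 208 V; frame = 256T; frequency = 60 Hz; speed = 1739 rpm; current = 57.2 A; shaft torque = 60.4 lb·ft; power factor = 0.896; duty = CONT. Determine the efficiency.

τ = 60.4 lb·ft × 1.356 = 81.9 N·m
ω = 2π × 1739/60 = 182.1 rad/s; P_out = τω = 81.9 × 182.1 = 14914 W
P_in = √3·V_L·I_L·cosφ = 1.732 × 208 × 57.2 × 0.896 = 18464 W
η = P_out / P_in = 14914 / 18464 = 0.808 = 80.8%

80.8 %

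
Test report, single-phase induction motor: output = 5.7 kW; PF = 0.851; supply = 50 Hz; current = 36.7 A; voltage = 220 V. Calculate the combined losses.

1170 W

P_in = V·I·cosφ = 220×36.7×0.851 = 6871 W
P_out = 5700 W
Losses = P_in − P_out = 6871 − 5700 = 1171 W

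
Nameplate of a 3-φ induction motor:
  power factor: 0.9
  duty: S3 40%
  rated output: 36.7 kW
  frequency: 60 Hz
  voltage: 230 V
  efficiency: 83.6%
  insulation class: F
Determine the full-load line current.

P_out = 36.7 kW = 36700 W
P_in = P_out / η = 36700 / 0.836 = 43900 W
I_L = P_in / (√3·V_L·cosφ) = 43900 / (1.732 × 230 × 0.9) = 122 A

122 A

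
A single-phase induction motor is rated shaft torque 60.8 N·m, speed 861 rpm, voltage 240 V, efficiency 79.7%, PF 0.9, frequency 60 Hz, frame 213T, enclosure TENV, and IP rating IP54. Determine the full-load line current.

ω = 2π×861/60 = 90.16 rad/s; P_out = τω = 60.8 × 90.16 = 5482 W
P_in = P_out / η = 5482 / 0.797 = 6878 W
I = P_in / (V·cosφ) = 6878 / (240 × 0.9) = 31.8 A

31.8 A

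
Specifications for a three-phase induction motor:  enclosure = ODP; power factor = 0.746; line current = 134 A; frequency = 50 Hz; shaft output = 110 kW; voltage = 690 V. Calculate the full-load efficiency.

P_out = 110 kW = 110000 W
P_in = √3·V_L·I_L·cosφ = 1.732 × 690 × 134 × 0.746 = 119465 W
η = P_out / P_in = 110000 / 119465 = 0.921 = 92.1%

92.1 %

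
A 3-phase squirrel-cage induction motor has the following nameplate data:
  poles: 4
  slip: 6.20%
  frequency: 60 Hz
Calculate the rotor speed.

n_s = 120f/p = 120×60/4 = 1800 rpm
n = n_s(1 − s) = 1800 × (1 − 0.062) = 1688 rpm

1688 rpm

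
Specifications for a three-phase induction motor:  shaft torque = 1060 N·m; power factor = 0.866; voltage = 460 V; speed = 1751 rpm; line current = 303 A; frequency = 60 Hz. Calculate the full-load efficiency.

93.0 %

ω = 2π × 1751/60 = 183.4 rad/s; P_out = τω = 1060 × 183.4 = 194404 W
P_in = √3·V_L·I_L·cosφ = 1.732 × 460 × 303 × 0.866 = 209058 W
η = P_out / P_in = 194404 / 209058 = 0.930 = 93.0%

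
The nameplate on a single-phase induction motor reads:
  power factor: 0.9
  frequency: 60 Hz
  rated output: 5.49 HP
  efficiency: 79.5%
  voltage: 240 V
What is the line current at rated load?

23.9 A

P_out = 5.49 × 746 = 4096 W
P_in = P_out / η = 4096 / 0.795 = 5152 W
I = P_in / (V·cosφ) = 5152 / (240 × 0.9) = 23.9 A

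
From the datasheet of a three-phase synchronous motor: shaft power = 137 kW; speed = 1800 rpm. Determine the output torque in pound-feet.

ω = 2π × 1800/60 = 188.5 rad/s
τ = P/ω = 137000/188.5 = 726.8 N·m
In lb·ft: 726.8/1.356 = 536 lb·ft

536 lb·ft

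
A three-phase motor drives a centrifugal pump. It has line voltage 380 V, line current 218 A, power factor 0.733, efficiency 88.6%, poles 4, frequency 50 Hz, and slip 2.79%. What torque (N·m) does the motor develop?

P_in = √3·V·I·cosφ = 1.732 × 380 × 218 × 0.733 = 105170 W
P_out = η·P_in = 0.886 × 105170 = 93181 W
n_s = 120×50/4 = 1500 rpm; n = 1500×(1−0.0279) = 1458 rpm
ω = 2π×1458/60 = 152.7 rad/s
τ = P_out/ω = 93181/152.7 = 610 N·m

610 N·m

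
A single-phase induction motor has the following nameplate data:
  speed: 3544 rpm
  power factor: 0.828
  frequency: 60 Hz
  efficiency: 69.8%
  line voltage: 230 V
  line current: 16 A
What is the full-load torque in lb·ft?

4.23 lb·ft

P_in = V·I·cosφ = 230 × 16 × 0.828 = 3047 W
P_out = η·P_in = 0.698 × 3047 = 2127 W
n = 3544 rpm
ω = 2π×3544/60 = 371.1 rad/s
τ = P_out/ω = 2127/371.1 = 5.732 N·m
In lb·ft: 5.732/1.356 = 4.23 lb·ft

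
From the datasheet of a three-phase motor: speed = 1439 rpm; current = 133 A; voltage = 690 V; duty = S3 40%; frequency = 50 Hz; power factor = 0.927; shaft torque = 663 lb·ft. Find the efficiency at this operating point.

τ = 663 lb·ft × 1.356 = 899 N·m
ω = 2π × 1439/60 = 150.7 rad/s; P_out = τω = 899 × 150.7 = 135479 W
P_in = √3·V_L·I_L·cosφ = 1.732 × 690 × 133 × 0.927 = 147343 W
η = P_out / P_in = 135479 / 147343 = 0.919 = 91.9%

91.9 %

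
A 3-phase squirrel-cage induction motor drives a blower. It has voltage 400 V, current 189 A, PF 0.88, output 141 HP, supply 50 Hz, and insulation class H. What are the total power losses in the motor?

P_in = √3·V·I·cosφ = 1.732×400×189×0.88 = 115226 W
P_out = 141×746 = 105186 W
Losses = P_in − P_out = 115226 − 105186 = 10040 W

10000 W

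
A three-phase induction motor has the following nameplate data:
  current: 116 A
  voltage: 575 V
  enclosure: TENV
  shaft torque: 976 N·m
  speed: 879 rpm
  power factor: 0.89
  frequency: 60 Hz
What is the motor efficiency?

ω = 2π × 879/60 = 92.05 rad/s; P_out = τω = 976 × 92.05 = 89841 W
P_in = √3·V_L·I_L·cosφ = 1.732 × 575 × 116 × 0.89 = 102817 W
η = P_out / P_in = 89841 / 102817 = 0.874 = 87.4%

87.4 %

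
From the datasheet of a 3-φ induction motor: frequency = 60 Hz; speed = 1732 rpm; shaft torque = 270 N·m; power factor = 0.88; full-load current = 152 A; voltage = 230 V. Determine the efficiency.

ω = 2π × 1732/60 = 181.4 rad/s; P_out = τω = 270 × 181.4 = 48978 W
P_in = √3·V_L·I_L·cosφ = 1.732 × 230 × 152 × 0.88 = 53285 W
η = P_out / P_in = 48978 / 53285 = 0.919 = 91.9%

91.9 %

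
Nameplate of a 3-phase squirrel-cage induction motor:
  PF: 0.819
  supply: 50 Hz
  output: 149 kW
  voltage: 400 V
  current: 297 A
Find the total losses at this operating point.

19.5 kW

P_in = √3·V·I·cosφ = 1.732×400×297×0.819 = 168519 W
P_out = 149000 W
Losses = P_in − P_out = 168519 − 149000 = 19519 W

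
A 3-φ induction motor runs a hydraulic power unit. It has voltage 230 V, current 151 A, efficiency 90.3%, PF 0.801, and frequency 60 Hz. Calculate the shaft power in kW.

43.5 kW

P_in = √3·V·I·cosφ = 1.732 × 230 × 151 × 0.801 = 48182 W
P_out = η·P_in = 0.903 × 48182 = 43508 W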